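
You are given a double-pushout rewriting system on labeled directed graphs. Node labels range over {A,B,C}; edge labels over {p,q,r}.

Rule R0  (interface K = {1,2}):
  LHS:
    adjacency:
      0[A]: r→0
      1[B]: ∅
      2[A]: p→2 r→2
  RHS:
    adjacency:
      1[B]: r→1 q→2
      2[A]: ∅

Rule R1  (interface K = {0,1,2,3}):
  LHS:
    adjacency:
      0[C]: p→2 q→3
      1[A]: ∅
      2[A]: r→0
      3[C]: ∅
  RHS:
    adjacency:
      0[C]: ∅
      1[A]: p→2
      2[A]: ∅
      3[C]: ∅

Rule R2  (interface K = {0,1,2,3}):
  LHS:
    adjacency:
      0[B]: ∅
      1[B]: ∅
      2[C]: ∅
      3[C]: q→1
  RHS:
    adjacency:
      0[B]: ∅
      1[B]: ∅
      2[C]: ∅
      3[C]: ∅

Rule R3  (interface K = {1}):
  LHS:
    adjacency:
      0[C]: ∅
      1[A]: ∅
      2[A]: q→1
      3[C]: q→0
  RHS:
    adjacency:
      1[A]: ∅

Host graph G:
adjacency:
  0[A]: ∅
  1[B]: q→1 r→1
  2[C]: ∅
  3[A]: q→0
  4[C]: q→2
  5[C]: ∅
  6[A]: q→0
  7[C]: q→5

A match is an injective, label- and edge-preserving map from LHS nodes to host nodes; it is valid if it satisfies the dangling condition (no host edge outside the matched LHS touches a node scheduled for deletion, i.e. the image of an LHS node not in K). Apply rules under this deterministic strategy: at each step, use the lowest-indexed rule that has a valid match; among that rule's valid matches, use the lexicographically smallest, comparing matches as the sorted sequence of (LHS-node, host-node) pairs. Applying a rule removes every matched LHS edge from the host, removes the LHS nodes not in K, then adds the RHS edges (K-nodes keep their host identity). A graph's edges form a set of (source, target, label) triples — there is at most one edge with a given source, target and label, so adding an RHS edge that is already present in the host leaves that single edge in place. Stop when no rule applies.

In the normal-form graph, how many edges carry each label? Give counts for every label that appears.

Answer: q:1 r:1

Steps:
[0] host  ⇒  8 nodes, 6 edges  {1-q->1 1-r->1 3-q->0 4-q->2 6-q->0 7-q->5}
[1] R3 @ {0↦2, 1↦0, 2↦3, 3↦4}  ⇒  5 nodes, 4 edges  {1-q->1 1-r->1 6-q->0 7-q->5}
[2] R3 @ {0↦5, 1↦0, 2↦6, 3↦7}  ⇒  2 nodes, 2 edges  {1-q->1 1-r->1}
normal form: no rule applies after step 2
NF edges: [(1, 1, 'q'), (1, 1, 'r')]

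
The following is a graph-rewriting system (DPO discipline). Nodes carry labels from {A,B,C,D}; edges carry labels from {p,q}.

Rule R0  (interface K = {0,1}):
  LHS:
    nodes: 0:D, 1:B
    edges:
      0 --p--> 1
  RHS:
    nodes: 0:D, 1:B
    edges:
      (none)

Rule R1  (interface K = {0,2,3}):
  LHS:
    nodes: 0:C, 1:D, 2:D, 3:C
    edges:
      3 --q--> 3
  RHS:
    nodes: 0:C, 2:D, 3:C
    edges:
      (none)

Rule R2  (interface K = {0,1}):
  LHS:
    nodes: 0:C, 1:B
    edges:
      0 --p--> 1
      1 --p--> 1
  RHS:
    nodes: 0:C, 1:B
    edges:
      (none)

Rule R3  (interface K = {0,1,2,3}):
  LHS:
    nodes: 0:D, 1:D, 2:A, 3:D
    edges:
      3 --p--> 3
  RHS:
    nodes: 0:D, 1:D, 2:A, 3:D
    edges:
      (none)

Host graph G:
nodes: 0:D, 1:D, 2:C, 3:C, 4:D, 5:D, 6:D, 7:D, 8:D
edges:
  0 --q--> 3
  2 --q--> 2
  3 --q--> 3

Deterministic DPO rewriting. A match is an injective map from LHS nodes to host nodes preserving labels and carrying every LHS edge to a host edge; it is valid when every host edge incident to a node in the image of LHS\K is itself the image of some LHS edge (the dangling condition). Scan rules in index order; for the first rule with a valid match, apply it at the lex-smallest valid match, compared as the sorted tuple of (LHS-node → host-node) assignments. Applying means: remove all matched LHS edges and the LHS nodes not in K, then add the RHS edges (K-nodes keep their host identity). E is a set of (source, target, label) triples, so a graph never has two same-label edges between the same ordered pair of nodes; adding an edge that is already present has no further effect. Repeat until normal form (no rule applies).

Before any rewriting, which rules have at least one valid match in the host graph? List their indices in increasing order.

R0: no valid match — LHS pattern not found
R1: 72 valid matches — {0↦2, 1↦1, 2↦0, 3↦3}, {0↦2, 1↦1, 2↦4, 3↦3}, {0↦2, 1↦1, 2↦5, 3↦3} (+69 more)
R2: no valid match — LHS pattern not found
R3: no valid match — LHS pattern not found

Answer: [R1]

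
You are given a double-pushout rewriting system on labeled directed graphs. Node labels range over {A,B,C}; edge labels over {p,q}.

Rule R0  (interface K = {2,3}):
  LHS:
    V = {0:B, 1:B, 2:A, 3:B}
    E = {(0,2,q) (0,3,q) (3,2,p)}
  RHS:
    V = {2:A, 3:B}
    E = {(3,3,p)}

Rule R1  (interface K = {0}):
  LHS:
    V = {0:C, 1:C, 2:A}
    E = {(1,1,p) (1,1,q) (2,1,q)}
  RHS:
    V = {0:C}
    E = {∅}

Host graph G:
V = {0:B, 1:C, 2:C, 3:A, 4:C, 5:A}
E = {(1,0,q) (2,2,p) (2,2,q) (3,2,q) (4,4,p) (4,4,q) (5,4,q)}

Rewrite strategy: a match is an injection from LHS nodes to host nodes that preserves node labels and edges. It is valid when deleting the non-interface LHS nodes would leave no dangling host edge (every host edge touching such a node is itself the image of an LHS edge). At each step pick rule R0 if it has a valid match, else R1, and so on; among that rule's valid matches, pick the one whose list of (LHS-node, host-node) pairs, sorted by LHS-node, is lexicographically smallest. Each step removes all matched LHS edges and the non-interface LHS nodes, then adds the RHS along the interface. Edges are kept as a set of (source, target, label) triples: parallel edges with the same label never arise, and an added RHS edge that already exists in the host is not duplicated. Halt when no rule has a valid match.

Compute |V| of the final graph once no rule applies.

start.  V:6 E:7  edges: 1-q->0 2-p->2 2-q->2 3-q->2 4-p->4 4-q->4 5-q->4
1. fire R1 via {0↦1, 1↦2, 2↦3}  →  V:4 E:4  edges: 1-q->0 4-p->4 4-q->4 5-q->4
2. fire R1 via {0↦1, 1↦4, 2↦5}  →  V:2 E:1  edges: 1-q->0
halt: no rule applies after step 2
NF nodes: {0:B, 1:C}

Answer: 2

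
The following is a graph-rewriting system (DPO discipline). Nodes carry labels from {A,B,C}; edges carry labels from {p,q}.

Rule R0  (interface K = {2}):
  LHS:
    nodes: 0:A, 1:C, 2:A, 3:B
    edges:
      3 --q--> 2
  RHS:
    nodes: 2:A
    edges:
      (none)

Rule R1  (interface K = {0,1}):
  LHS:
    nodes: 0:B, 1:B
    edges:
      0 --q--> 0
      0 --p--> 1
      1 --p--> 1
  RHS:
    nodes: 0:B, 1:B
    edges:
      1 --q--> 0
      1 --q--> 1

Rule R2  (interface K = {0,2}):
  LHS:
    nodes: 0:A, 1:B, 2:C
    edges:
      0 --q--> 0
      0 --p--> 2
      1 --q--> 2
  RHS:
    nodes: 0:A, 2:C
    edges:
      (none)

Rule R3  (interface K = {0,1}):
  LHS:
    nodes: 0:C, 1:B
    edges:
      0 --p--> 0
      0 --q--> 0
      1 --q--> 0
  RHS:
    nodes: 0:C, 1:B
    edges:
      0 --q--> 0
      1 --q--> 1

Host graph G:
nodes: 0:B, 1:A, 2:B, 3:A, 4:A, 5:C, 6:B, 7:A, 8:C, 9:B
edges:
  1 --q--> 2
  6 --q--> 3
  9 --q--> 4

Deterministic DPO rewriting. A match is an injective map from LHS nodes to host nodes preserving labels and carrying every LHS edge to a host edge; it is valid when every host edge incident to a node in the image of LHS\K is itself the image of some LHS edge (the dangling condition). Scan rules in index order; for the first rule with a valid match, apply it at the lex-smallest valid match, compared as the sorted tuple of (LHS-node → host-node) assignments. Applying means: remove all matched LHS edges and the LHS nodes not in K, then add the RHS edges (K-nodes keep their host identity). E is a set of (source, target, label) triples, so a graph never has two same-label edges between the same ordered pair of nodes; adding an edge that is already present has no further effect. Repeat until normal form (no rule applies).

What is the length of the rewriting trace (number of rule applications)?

initial: |V|=10 |E|=3  E = 1-q->2 6-q->3 9-q->4
step 1: apply R0 at {0↦7, 1↦5, 2↦3, 3↦6}  → |V|=7 |E|=2  E = 1-q->2 9-q->4
step 2: apply R0 at {0↦3, 1↦8, 2↦4, 3↦9}  → |V|=4 |E|=1  E = 1-q->2
halt: no rule applies after step 2

Answer: 2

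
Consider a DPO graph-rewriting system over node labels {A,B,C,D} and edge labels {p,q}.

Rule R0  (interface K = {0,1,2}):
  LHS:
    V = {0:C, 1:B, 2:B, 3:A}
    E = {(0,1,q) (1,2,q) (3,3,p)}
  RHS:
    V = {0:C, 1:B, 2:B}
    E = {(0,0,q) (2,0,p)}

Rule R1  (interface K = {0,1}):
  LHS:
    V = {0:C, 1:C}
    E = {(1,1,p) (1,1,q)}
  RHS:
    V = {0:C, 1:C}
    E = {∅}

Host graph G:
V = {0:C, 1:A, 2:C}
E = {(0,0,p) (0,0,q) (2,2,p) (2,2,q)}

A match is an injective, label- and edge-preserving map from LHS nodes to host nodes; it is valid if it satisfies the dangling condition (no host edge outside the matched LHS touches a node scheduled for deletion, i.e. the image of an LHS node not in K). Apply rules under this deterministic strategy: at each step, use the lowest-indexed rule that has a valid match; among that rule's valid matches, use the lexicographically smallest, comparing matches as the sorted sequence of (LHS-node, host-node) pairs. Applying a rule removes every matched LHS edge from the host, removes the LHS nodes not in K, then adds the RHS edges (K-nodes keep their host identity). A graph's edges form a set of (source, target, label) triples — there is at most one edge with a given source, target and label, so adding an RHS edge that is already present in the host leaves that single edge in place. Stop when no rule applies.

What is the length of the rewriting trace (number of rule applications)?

[0] host  ⇒  3 nodes, 4 edges  {0-p->0 0-q->0 2-p->2 2-q->2}
[1] R1 @ {0↦0, 1↦2}  ⇒  3 nodes, 2 edges  {0-p->0 0-q->0}
[2] R1 @ {0↦2, 1↦0}  ⇒  3 nodes, 0 edges  {∅}
final graph: no rule applies after step 2

Answer: 2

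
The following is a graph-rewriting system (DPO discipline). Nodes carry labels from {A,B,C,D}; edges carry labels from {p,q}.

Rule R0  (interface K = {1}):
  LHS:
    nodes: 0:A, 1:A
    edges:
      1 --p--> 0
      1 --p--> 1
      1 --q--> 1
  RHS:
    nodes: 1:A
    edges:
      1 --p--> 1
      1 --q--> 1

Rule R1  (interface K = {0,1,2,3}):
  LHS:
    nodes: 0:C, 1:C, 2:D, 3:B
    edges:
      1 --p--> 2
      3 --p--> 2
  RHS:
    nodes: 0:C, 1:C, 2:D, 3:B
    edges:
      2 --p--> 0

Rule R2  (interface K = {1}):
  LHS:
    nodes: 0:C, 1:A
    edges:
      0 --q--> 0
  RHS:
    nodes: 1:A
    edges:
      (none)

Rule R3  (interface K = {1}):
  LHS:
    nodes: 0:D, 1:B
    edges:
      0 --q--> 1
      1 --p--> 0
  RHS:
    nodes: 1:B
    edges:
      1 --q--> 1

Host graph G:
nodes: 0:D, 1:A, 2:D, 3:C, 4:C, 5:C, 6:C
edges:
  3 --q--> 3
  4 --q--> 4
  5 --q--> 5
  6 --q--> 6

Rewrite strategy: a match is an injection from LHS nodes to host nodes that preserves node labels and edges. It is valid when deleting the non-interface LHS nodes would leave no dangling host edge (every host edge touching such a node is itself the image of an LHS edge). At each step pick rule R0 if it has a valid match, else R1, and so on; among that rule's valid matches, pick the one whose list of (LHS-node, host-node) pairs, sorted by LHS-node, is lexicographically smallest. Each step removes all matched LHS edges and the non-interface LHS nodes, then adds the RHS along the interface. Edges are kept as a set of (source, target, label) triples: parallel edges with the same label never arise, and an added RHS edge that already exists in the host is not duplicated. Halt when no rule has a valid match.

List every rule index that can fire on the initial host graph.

R0: no valid match — LHS pattern not found
R1: no valid match — LHS pattern not found
R2: 4 valid matches — {0↦3, 1↦1}, {0↦4, 1↦1}, {0↦5, 1↦1} (+1 more)
R3: no valid match — LHS pattern not found

Answer: [R2]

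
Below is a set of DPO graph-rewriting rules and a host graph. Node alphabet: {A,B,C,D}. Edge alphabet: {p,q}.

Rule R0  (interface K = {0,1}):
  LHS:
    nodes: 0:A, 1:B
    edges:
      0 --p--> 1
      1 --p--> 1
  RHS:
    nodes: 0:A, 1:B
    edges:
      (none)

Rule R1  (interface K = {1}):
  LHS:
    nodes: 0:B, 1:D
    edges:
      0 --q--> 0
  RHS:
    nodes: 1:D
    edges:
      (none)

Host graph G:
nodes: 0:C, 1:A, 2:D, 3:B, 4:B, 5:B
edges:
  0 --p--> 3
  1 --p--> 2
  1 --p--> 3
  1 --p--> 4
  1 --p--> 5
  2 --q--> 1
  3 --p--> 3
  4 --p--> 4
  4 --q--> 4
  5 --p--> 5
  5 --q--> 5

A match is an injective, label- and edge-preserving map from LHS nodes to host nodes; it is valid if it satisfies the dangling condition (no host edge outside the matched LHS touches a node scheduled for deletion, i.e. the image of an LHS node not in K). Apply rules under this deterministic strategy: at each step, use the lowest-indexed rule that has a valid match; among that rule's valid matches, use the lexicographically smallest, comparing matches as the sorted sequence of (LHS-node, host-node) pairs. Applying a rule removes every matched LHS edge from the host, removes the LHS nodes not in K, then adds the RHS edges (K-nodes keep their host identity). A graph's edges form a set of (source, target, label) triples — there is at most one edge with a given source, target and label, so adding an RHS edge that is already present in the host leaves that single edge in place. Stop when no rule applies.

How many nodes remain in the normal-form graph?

start.  V:6 E:11  edges: 0-p->3 1-p->2 1-p->3 1-p->4 1-p->5 2-q->1 3-p->3 4-p->4 4-q->4 5-p->5 5-q->5
1. fire R0 via {0↦1, 1↦3}  →  V:6 E:9  edges: 0-p->3 1-p->2 1-p->4 1-p->5 2-q->1 4-p->4 4-q->4 5-p->5 5-q->5
2. fire R0 via {0↦1, 1↦4}  →  V:6 E:7  edges: 0-p->3 1-p->2 1-p->5 2-q->1 4-q->4 5-p->5 5-q->5
3. fire R0 via {0↦1, 1↦5}  →  V:6 E:5  edges: 0-p->3 1-p->2 2-q->1 4-q->4 5-q->5
4. fire R1 via {0↦4, 1↦2}  →  V:5 E:4  edges: 0-p->3 1-p->2 2-q->1 5-q->5
5. fire R1 via {0↦5, 1↦2}  →  V:4 E:3  edges: 0-p->3 1-p->2 2-q->1
normal form: no rule applies after step 5
NF nodes: {0:C, 1:A, 2:D, 3:B}

Answer: 4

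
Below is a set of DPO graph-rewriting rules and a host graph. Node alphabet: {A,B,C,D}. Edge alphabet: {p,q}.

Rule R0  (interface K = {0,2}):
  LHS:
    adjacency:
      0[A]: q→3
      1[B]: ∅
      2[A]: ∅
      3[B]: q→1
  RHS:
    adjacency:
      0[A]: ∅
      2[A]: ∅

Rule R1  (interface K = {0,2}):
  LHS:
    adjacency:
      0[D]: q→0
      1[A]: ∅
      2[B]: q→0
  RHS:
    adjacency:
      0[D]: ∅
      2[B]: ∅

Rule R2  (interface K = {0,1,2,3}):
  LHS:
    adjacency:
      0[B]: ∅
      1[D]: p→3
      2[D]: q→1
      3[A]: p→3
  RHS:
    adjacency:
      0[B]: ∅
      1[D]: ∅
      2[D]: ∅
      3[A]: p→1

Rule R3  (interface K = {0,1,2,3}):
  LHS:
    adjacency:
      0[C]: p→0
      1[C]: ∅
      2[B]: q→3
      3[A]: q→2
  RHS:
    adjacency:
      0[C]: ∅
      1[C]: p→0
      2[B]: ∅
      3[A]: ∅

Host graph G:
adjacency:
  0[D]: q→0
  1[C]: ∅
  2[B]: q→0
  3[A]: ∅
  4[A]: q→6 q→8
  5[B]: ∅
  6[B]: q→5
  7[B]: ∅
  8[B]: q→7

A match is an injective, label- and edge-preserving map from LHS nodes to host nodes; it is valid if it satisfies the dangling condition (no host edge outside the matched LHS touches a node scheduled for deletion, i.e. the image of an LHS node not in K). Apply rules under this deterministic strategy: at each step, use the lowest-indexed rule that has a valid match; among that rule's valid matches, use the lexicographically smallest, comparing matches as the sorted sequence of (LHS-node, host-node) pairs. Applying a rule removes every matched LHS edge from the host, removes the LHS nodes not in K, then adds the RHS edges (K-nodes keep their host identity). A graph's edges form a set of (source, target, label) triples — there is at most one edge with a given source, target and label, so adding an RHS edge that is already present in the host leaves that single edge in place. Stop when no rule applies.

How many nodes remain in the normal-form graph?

initial: |V|=9 |E|=6  E = 0-q->0 2-q->0 4-q->6 4-q->8 6-q->5 8-q->7
step 1: apply R0 at {0↦4, 1↦5, 2↦3, 3↦6}  → |V|=7 |E|=4  E = 0-q->0 2-q->0 4-q->8 8-q->7
step 2: apply R0 at {0↦4, 1↦7, 2↦3, 3↦8}  → |V|=5 |E|=2  E = 0-q->0 2-q->0
step 3: apply R1 at {0↦0, 1↦3, 2↦2}  → |V|=4 |E|=0  E = ∅
halt: no rule applies after step 3
NF nodes: {0:D, 1:C, 2:B, 4:A}

Answer: 4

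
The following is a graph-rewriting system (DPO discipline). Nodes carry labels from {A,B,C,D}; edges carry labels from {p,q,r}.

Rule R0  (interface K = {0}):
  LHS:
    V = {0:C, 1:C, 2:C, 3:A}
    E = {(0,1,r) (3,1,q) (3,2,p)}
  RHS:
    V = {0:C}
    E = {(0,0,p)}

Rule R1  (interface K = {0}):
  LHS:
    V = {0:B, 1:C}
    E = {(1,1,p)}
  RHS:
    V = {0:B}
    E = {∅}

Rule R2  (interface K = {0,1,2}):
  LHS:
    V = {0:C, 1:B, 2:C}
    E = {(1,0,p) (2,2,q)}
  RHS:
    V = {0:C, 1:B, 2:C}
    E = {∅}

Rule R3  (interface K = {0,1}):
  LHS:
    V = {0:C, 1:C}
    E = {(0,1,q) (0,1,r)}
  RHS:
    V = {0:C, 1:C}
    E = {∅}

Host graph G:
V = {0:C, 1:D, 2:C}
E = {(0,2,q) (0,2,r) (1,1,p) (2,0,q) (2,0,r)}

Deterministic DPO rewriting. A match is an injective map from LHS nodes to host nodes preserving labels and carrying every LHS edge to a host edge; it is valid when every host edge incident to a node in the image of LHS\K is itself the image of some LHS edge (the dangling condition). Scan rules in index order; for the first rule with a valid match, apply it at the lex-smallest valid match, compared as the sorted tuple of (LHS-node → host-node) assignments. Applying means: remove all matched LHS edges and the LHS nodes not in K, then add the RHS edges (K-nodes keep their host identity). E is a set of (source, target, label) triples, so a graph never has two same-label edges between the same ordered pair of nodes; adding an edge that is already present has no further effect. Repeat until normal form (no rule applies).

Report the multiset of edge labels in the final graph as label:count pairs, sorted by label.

Answer: p:1

Steps:
initial: |V|=3 |E|=5  E = 0-q->2 0-r->2 1-p->1 2-q->0 2-r->0
step 1: apply R3 at {0↦0, 1↦2}  → |V|=3 |E|=3  E = 1-p->1 2-q->0 2-r->0
step 2: apply R3 at {0↦2, 1↦0}  → |V|=3 |E|=1  E = 1-p->1
final graph: no rule applies after step 2
NF edges: [(1, 1, 'p')]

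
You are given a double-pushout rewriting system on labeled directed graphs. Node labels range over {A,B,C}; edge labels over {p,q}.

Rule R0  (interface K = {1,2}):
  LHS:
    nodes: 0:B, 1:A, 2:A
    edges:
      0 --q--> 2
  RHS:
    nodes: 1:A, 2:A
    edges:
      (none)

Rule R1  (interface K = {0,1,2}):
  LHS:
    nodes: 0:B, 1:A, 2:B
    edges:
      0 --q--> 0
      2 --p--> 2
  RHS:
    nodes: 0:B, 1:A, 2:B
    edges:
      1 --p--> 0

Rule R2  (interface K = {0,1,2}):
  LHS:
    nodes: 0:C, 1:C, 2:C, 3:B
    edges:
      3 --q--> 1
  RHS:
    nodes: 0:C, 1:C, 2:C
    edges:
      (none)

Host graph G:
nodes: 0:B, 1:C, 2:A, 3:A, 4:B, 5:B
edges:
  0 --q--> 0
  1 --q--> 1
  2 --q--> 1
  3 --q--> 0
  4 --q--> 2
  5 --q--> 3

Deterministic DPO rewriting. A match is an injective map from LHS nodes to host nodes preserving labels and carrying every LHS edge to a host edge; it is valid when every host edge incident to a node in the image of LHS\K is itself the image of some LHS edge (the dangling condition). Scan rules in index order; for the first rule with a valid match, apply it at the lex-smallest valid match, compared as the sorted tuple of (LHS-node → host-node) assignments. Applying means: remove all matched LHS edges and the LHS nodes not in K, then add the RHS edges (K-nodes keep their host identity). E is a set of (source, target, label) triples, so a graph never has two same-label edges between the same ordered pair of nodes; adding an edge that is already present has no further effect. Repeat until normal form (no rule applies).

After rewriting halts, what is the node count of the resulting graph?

Answer: 4

Rewrite trace:
[0] host  ⇒  6 nodes, 6 edges  {0-q->0 1-q->1 2-q->1 3-q->0 4-q->2 5-q->3}
[1] R0 @ {0↦4, 1↦3, 2↦2}  ⇒  5 nodes, 5 edges  {0-q->0 1-q->1 2-q->1 3-q->0 5-q->3}
[2] R0 @ {0↦5, 1↦2, 2↦3}  ⇒  4 nodes, 4 edges  {0-q->0 1-q->1 2-q->1 3-q->0}
final graph: no rule applies after step 2
NF nodes: {0:B, 1:C, 2:A, 3:A}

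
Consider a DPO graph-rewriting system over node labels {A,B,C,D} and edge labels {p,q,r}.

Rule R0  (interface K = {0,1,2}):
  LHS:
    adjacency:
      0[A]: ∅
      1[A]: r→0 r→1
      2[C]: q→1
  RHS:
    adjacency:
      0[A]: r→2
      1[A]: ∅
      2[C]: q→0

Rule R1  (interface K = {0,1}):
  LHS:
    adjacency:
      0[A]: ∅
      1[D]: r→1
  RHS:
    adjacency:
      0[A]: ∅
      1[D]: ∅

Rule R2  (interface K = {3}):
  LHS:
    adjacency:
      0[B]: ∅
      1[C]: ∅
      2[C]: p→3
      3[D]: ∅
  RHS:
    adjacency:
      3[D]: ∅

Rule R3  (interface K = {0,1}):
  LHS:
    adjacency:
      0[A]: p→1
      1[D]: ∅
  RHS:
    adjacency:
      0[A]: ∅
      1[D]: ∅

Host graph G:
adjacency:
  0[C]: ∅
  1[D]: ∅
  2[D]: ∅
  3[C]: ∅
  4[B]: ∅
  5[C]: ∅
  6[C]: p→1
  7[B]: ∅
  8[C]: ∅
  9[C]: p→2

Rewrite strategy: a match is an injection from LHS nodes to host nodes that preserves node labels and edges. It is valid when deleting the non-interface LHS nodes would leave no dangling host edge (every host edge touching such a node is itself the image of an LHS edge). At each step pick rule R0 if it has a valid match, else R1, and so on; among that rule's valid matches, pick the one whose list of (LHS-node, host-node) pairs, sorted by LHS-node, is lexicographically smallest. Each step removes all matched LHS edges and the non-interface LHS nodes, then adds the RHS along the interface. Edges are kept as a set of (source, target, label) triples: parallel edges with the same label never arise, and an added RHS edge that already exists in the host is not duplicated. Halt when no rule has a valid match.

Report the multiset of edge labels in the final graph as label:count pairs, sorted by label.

Answer: (no edges)

Rewrite trace:
initial: |V|=10 |E|=2  E = 6-p->1 9-p->2
step 1: apply R2 at {0↦4, 1↦0, 2↦6, 3↦1}  → |V|=7 |E|=1  E = 9-p->2
step 2: apply R2 at {0↦7, 1↦3, 2↦9, 3↦2}  → |V|=4 |E|=0  E = ∅
halt: no rule applies after step 2
NF edges: []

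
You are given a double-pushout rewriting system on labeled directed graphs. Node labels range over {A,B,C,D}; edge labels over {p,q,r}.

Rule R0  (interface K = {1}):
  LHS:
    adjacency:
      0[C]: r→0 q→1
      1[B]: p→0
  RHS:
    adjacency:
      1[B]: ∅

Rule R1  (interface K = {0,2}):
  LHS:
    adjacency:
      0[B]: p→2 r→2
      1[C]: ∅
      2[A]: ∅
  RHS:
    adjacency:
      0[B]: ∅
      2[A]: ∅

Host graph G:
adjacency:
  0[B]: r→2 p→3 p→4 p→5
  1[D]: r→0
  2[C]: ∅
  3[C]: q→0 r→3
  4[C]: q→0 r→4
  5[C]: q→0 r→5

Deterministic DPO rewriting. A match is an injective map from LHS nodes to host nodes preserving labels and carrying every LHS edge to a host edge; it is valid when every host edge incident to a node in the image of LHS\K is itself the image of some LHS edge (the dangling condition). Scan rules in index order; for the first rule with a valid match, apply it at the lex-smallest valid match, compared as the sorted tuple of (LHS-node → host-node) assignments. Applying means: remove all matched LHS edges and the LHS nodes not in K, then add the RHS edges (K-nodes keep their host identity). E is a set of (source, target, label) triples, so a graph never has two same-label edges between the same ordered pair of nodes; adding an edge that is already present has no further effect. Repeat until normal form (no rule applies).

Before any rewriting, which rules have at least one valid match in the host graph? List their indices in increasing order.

Answer: [R0]

Rewrite trace:
R0: 3 valid matches — {0↦3, 1↦0}, {0↦4, 1↦0}, {0↦5, 1↦0}
R1: no valid match — LHS pattern not found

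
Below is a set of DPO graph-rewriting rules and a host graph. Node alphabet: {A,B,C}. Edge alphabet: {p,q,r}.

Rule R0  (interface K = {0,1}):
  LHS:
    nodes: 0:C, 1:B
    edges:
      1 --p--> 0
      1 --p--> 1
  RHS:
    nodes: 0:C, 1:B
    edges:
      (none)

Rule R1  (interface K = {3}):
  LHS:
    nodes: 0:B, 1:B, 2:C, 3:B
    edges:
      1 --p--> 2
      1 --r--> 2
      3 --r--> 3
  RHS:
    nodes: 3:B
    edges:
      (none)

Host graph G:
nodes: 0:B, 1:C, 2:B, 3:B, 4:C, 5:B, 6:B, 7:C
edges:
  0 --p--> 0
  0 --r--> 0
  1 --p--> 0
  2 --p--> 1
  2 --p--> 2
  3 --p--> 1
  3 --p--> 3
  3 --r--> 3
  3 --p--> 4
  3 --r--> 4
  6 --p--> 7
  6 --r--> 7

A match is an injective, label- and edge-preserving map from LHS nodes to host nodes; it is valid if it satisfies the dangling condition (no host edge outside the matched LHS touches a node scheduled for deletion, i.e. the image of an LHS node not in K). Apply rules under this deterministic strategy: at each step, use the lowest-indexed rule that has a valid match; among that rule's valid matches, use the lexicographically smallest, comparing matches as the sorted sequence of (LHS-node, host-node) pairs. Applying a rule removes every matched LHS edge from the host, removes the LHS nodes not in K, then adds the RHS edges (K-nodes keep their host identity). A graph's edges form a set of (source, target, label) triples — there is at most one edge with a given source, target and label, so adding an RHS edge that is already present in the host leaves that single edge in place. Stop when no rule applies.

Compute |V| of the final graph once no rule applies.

initial: |V|=8 |E|=12  E = 0-p->0 0-r->0 1-p->0 2-p->1 2-p->2 3-p->1 3-p->3 3-r->3 3-p->4 3-r->4 6-p->7 6-r->7
step 1: apply R0 at {0↦1, 1↦2}  → |V|=8 |E|=10  E = 0-p->0 0-r->0 1-p->0 3-p->1 3-p->3 3-r->3 3-p->4 3-r->4 6-p->7 6-r->7
step 2: apply R0 at {0↦1, 1↦3}  → |V|=8 |E|=8  E = 0-p->0 0-r->0 1-p->0 3-r->3 3-p->4 3-r->4 6-p->7 6-r->7
step 3: apply R1 at {0↦2, 1↦6, 2↦7, 3↦0}  → |V|=5 |E|=5  E = 0-p->0 1-p->0 3-r->3 3-p->4 3-r->4
normal form: no rule applies after step 3
NF nodes: {0:B, 1:C, 3:B, 4:C, 5:B}

Answer: 5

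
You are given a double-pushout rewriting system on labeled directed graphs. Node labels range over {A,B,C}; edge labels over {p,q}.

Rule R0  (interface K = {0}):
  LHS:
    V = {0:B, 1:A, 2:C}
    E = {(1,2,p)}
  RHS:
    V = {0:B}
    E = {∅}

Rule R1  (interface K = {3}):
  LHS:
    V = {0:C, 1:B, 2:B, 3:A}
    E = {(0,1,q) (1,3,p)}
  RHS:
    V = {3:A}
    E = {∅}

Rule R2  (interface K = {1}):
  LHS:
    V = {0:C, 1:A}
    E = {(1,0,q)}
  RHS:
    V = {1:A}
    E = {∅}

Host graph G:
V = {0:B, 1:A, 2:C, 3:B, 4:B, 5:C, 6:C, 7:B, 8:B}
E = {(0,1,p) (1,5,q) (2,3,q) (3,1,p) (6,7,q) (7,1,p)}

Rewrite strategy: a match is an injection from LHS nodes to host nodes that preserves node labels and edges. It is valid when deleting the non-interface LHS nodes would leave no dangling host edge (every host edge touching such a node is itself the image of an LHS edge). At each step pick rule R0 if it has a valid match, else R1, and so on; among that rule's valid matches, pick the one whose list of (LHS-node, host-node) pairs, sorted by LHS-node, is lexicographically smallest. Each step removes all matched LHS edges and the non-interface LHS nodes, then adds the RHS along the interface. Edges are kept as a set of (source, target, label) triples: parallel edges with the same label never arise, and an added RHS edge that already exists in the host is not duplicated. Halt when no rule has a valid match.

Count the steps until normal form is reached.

initial: |V|=9 |E|=6  E = 0-p->1 1-q->5 2-q->3 3-p->1 6-q->7 7-p->1
step 1: apply R1 at {0↦2, 1↦3, 2↦4, 3↦1}  → |V|=6 |E|=4  E = 0-p->1 1-q->5 6-q->7 7-p->1
step 2: apply R1 at {0↦6, 1↦7, 2↦8, 3↦1}  → |V|=3 |E|=2  E = 0-p->1 1-q->5
step 3: apply R2 at {0↦5, 1↦1}  → |V|=2 |E|=1  E = 0-p->1
final graph: no rule applies after step 3

Answer: 3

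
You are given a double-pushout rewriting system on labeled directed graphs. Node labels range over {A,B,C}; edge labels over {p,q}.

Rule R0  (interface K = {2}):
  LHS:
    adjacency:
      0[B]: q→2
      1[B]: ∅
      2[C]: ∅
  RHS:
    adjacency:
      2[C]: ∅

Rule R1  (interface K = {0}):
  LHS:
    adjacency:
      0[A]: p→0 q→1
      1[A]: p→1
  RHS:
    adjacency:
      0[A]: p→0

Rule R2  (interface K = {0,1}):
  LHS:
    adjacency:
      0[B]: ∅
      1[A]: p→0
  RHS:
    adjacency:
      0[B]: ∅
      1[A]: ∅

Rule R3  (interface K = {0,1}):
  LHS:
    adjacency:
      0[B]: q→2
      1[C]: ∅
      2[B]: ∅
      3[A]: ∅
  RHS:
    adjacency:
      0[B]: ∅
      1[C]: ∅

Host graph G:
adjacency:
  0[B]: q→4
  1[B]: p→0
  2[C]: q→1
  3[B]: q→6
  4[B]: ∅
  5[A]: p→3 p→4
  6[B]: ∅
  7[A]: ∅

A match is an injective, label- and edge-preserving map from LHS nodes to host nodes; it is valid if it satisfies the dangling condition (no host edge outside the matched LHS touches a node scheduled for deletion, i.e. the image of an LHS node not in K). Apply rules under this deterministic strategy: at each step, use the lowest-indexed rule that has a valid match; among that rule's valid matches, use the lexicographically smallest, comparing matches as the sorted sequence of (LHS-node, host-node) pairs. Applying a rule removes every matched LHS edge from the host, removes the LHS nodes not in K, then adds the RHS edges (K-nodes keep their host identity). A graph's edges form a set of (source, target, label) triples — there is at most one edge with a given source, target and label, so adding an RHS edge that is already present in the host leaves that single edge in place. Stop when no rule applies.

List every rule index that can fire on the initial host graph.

R0: no valid match — LHS pattern not found
R1: no valid match — LHS pattern not found
R2: 2 valid matches — {0↦3, 1↦5}, {0↦4, 1↦5}
R3: 1 valid match — {0↦3, 1↦2, 2↦6, 3↦7}

Answer: [R2,R3]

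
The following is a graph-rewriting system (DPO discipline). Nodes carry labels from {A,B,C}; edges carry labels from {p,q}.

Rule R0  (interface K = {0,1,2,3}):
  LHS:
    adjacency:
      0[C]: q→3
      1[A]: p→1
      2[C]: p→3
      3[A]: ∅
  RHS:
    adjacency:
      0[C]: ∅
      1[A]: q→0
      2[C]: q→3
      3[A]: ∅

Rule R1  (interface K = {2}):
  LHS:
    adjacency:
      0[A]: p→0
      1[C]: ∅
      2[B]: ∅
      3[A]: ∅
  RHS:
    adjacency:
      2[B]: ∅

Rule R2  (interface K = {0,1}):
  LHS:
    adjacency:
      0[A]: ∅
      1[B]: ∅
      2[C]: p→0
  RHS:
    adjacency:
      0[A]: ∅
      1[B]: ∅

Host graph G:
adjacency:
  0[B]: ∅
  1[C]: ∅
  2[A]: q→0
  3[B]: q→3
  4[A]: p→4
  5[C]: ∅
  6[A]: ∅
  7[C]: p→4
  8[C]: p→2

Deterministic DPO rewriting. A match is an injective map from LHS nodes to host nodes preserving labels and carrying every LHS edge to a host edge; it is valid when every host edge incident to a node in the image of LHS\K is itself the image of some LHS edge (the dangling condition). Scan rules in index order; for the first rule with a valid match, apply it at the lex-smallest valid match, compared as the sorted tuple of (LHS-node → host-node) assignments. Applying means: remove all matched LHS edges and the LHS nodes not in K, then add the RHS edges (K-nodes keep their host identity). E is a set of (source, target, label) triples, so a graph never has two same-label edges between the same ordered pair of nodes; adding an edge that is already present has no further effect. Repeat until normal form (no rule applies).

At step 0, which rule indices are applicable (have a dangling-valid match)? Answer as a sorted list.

Answer: [R2]

Steps:
R0: no valid match — LHS pattern not found
R1: no valid match — 16 raw matches, all fail dangling condition
R2: 4 valid matches — {0↦2, 1↦0, 2↦8}, {0↦2, 1↦3, 2↦8}, {0↦4, 1↦0, 2↦7} (+1 more)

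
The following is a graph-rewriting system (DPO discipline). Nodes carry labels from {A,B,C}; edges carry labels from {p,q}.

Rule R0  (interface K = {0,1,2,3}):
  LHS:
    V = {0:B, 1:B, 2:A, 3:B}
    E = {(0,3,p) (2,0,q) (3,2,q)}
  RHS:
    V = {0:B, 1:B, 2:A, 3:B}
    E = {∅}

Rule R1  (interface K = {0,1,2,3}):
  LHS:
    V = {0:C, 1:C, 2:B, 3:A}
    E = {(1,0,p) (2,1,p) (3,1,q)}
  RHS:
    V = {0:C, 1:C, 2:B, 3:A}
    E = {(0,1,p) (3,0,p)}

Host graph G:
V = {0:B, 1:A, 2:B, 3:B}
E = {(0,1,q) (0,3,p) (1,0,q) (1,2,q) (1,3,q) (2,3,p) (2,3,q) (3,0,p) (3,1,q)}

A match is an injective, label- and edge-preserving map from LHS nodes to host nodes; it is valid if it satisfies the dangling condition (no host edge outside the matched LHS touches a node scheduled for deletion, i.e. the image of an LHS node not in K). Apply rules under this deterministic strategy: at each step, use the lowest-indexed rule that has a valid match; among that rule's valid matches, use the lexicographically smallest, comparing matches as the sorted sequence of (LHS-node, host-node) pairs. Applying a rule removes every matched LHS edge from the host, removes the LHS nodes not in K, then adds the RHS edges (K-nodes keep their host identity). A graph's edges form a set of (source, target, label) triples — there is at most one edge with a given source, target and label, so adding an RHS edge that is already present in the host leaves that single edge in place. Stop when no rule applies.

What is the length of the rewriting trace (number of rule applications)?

Answer: 2

Derivation:
initial: |V|=4 |E|=9  E = 0-q->1 0-p->3 1-q->0 1-q->2 1-q->3 2-p->3 2-q->3 3-p->0 3-q->1
step 1: apply R0 at {0↦0, 1↦2, 2↦1, 3↦3}  → |V|=4 |E|=6  E = 0-q->1 1-q->2 1-q->3 2-p->3 2-q->3 3-p->0
step 2: apply R0 at {0↦3, 1↦2, 2↦1, 3↦0}  → |V|=4 |E|=3  E = 1-q->2 2-p->3 2-q->3
normal form: no rule applies after step 2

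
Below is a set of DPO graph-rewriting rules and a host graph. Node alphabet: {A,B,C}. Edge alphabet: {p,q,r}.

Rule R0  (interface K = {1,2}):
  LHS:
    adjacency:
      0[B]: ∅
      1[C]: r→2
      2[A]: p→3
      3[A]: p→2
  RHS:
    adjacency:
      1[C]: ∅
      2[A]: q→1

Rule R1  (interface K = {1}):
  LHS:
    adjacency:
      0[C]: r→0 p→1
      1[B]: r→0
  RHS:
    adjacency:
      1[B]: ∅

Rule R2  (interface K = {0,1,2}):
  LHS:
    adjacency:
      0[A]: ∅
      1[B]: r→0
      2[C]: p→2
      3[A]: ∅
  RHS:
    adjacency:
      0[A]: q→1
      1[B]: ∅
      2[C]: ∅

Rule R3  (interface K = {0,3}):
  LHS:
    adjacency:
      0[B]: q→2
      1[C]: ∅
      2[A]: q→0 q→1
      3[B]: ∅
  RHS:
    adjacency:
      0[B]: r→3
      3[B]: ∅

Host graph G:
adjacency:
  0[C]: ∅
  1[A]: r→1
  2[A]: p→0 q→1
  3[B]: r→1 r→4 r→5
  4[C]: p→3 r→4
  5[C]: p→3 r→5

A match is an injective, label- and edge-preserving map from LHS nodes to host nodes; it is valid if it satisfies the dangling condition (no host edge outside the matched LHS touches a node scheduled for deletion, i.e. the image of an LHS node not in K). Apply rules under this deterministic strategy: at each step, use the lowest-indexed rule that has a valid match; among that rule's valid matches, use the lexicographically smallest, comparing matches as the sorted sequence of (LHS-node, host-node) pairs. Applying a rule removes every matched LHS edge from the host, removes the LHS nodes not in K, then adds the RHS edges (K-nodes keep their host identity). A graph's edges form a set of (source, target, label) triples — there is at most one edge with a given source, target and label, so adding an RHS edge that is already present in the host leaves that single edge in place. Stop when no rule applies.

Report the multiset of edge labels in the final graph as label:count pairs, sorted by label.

[0] host  ⇒  6 nodes, 10 edges  {1-r->1 2-p->0 2-q->1 3-r->1 3-r->4 3-r->5 4-p->3 4-r->4 5-p->3 5-r->5}
[1] R1 @ {0↦4, 1↦3}  ⇒  5 nodes, 7 edges  {1-r->1 2-p->0 2-q->1 3-r->1 3-r->5 5-p->3 5-r->5}
[2] R1 @ {0↦5, 1↦3}  ⇒  4 nodes, 4 edges  {1-r->1 2-p->0 2-q->1 3-r->1}
halt: no rule applies after step 2
NF edges: [(1, 1, 'r'), (2, 0, 'p'), (2, 1, 'q'), (3, 1, 'r')]

Answer: p:1 q:1 r:2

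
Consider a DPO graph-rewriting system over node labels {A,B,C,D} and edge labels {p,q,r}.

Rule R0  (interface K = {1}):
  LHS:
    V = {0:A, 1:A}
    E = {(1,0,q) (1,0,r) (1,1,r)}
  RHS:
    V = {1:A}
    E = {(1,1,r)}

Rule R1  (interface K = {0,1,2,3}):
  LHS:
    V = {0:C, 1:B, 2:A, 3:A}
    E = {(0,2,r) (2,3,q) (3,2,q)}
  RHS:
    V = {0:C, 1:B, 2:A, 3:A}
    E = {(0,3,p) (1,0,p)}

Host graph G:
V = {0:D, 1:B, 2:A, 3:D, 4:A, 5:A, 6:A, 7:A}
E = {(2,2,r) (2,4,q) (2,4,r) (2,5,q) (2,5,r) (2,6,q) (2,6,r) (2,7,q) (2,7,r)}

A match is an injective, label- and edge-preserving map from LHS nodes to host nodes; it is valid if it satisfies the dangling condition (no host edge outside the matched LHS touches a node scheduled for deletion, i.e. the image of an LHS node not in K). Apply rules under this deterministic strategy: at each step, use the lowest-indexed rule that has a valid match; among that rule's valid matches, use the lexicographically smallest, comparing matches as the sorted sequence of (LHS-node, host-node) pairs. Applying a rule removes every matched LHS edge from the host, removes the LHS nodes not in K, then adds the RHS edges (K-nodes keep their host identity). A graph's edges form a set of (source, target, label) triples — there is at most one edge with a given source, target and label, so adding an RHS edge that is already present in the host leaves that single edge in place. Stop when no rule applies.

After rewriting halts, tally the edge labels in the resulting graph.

initial: |V|=8 |E|=9  E = 2-r->2 2-q->4 2-r->4 2-q->5 2-r->5 2-q->6 2-r->6 2-q->7 2-r->7
step 1: apply R0 at {0↦4, 1↦2}  → |V|=7 |E|=7  E = 2-r->2 2-q->5 2-r->5 2-q->6 2-r->6 2-q->7 2-r->7
step 2: apply R0 at {0↦5, 1↦2}  → |V|=6 |E|=5  E = 2-r->2 2-q->6 2-r->6 2-q->7 2-r->7
step 3: apply R0 at {0↦6, 1↦2}  → |V|=5 |E|=3  E = 2-r->2 2-q->7 2-r->7
step 4: apply R0 at {0↦7, 1↦2}  → |V|=4 |E|=1  E = 2-r->2
halt: no rule applies after step 4
NF edges: [(2, 2, 'r')]

Answer: r:1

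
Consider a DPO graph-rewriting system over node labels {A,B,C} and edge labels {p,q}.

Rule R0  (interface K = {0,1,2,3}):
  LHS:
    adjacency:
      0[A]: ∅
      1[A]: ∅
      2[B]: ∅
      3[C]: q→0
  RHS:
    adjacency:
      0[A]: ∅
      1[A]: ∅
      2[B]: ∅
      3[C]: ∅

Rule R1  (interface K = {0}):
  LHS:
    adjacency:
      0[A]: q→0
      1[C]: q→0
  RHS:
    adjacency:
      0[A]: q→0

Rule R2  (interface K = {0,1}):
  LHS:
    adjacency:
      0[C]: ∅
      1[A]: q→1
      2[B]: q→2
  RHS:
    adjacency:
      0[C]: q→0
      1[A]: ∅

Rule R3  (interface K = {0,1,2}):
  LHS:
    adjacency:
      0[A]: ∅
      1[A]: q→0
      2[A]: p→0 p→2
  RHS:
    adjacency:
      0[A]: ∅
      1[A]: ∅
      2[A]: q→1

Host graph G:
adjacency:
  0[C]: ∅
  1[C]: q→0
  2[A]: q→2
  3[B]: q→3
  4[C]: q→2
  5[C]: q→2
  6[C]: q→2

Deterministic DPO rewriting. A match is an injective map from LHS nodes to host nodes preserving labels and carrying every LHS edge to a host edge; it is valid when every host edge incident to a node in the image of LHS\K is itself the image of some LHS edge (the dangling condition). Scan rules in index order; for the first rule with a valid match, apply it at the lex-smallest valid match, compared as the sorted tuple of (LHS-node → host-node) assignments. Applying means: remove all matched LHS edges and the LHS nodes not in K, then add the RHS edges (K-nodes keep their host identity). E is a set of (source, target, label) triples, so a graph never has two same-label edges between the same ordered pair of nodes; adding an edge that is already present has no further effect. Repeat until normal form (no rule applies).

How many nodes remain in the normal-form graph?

initial: |V|=7 |E|=6  E = 1-q->0 2-q->2 3-q->3 4-q->2 5-q->2 6-q->2
step 1: apply R1 at {0↦2, 1↦4}  → |V|=6 |E|=5  E = 1-q->0 2-q->2 3-q->3 5-q->2 6-q->2
step 2: apply R1 at {0↦2, 1↦5}  → |V|=5 |E|=4  E = 1-q->0 2-q->2 3-q->3 6-q->2
step 3: apply R1 at {0↦2, 1↦6}  → |V|=4 |E|=3  E = 1-q->0 2-q->2 3-q->3
step 4: apply R2 at {0↦0, 1↦2, 2↦3}  → |V|=3 |E|=2  E = 0-q->0 1-q->0
normal form: no rule applies after step 4
NF nodes: {0:C, 1:C, 2:A}

Answer: 3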